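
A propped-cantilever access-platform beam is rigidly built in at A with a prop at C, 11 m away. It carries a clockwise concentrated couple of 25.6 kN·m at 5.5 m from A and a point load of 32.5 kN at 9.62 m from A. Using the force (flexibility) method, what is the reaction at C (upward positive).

R_C = 29.03 kN

Release the roller at C. Primary structure: cantilever fixed at A.
Primary-structure tip deflection at C by superposition:
  clockwise couple 25.6 at a = 5.5: M₀a(2L − a)/(2EI) = 1162/EI
  point load 32.5 at a = 9.62: Pa²(3L − a)/(6EI) = 11720/EI
  δ_0 = 12882/EI
Tip deflection under a unit load at C: L³/(3EI) = 443.7/EI.
Compatibility at C: δ_0 − R_C·δ_{CC} = 0, so R_C = 12882/443.7 = 29.03 kN.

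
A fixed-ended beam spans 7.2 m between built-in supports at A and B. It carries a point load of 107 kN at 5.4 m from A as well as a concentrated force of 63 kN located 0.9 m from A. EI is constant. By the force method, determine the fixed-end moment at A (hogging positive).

Release both end moments; the primary structure is a simply-supported span AB with redundants M_A and M_B.
On the primary (simply-supported) span, the end slopes from the loading are:
  at A: point load 107 at a = 5.4: Pab(L + b)/(6LEI) = 216.7/EI
  at B: point load 107 at a = 5.4: Pab(L + a)/(6LEI) = 303.3/EI
  at A: point load 63 at a = 0.9: Pab(L + b)/(6LEI) = 111.6/EI
  at B: point load 63 at a = 0.9: Pab(L + a)/(6LEI) = 66.98/EI
  θ_A0 = 328.3/EI,  θ_B0 = 370.3/EI
Flexibility coefficients: a unit moment at one end gives L/(3EI) there and L/(6EI) at the far end, so f₁₁ = f₂₂ = 2.4/EI and f₁₂ = f₂₁ = 1.2/EI.
Compatibility — zero rotation at each built-in end:
  2.4 M_A + 1.2 M_B = 328.3
  1.2 M_A + 2.4 M_B = 370.3
Solving the pair gives M_A = 79.52 kN·m and M_B = 114.5 kN·m (hogging).

M_A = 79.52 kN·m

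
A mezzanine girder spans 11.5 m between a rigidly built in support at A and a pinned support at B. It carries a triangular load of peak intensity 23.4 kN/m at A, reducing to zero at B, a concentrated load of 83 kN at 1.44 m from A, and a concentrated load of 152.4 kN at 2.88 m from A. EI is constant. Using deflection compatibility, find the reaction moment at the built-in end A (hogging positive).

M_A = 592.1 kN·m

Release the roller at B. Primary structure: cantilever fixed at A.
Deflection at B on the released cantilever, summing each load's contribution:
  triangular load, peak 23.4 at the fixed end: w₀L⁴/(30EI) = 13642/EI
  point load 83 at a = 1.44: Pa²(3L − a)/(6EI) = 948.3/EI
  point load 152.4 at a = 2.88: Pa²(3L − a)/(6EI) = 6662/EI
  δ_0 = 21252/EI
Tip deflection under a unit load at B: L³/(3EI) = 507/EI.
Compatibility at B: δ_0 − R_B·δ_{BB} = 0, so R_B = 21252/507 = 41.92 kN.
Moment equilibrium about A: M_A = Σ(load moments about A) − R_B·L = 1074 − 41.92×11.5 = 592.1 kN·m.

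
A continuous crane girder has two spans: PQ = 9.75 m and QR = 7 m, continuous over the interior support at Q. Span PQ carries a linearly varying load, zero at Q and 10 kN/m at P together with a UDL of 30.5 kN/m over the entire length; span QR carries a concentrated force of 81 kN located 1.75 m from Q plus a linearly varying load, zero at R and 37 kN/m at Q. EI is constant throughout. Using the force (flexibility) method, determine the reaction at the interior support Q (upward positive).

R_Q = 393.7 kN

Insert a hinge at Q; M_Q is the redundant, and each span becomes simply supported.
Rotations at Q on the released spans (each span's end-slope, ×1/EI):
  span PQ: triangular load, peak 10: 7w₀L³/(360EI) = 180.2/EI
  span PQ: UDL 30.5: wL³/(24EI) = 1178/EI
  span QR: point load 81 at a = 1.75: Pab(L + b)/(6LEI) = 217.1/EI
  span QR: triangular load, peak 37: w₀L³/(45EI) = 282/EI
  relative rotation θ_0 = (1358 + 499.1)/EI = 1857/EI
A unit hogging moment at Q produces rotation L₁/(3EI) + L₂/(3EI) = 5.583/EI.
Slope continuity at Q: θ_0 = M_Q·5.583/EI, so M_Q = 1857/5.583 = 332.6 kN·m (hogging).
Span PQ, ΣM about P with M_Q applied at Q: R_Q^{PQ}·9.75 = 1608 + 332.6, so R_Q^{PQ} = 199.1 kN and R_P = 346.1 − 199.1 = 147.1 kN.
Span QR, ΣM about R: R_Q^{QR}·7 = 1030 + 332.6, so R_Q^{QR} = 194.6 kN and R_R = 210.5 − 194.6 = 15.9 kN.
R_Q = 199.1 + 194.6 = 393.7 kN.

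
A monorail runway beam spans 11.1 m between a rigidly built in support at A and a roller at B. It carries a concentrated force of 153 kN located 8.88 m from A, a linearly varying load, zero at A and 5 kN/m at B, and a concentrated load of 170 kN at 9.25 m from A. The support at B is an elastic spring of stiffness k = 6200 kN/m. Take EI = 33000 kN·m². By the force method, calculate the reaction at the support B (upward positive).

R_B = 248 kN

Release the roller at B. Primary structure: cantilever fixed at A.
Primary-structure tip deflection at B by superposition:
  point load 153 at a = 8.88: Pa²(3L − a)/(6EI) = 49103/EI
  triangular load, peak 5 at the free end: 11w₀L⁴/(120EI) = 6958/EI
  point load 170 at a = 9.25: Pa²(3L − a)/(6EI) = 58304/EI
  δ_0 = 114365/EI
Flexibility coefficient — unit upward force at B: δ_{BB} = L³/(3EI) = 455.9/EI.
With EI = 33000 kN·m²: δ_0 = 3.4656 m and δ_{BB} = 0.013814 m/kN.
Compatibility — the spring shortens by R_B/k under the reaction it provides: δ_0 − R_B·δ_{BB} = R_B/k. With 1/k = 0.000161 m/kN, R_B = δ_0 / (δ_{BB} + 1/k) = 3.4656 / (0.013814 + 0.000161) = 248 kN.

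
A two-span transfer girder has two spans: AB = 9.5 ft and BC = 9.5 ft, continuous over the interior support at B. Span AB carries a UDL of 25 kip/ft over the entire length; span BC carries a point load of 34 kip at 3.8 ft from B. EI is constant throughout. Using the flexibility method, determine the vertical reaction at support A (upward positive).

Release continuity at B by inserting a hinge; the redundant is the internal moment M_B. The primary structure is two simply-supported spans AB and BC.
End slopes at the hinge B, treating each span as simply supported:
  span AB: UDL 25: wL³/(24EI) = 893.1/EI
  span BC: point load 34 at a = 3.8: Pab(L + b)/(6LEI) = 196.4/EI
  relative rotation θ_0 = (893.1 + 196.4)/EI = 1089/EI
A unit hogging moment at B produces rotation L₁/(3EI) + L₂/(3EI) = 6.333/EI.
Compatibility: M_B·(L₁+L₂)/(3EI) = θ_0, giving M_B = 172 kip·ft (hogging).
Span AB, ΣM about A with M_B applied at B: R_B^{AB}·9.5 = 1128 + 172, so R_B^{AB} = 136.9 kip and R_A = 237.5 − 136.9 = 100.6 kip.

R_A = 100.6 kip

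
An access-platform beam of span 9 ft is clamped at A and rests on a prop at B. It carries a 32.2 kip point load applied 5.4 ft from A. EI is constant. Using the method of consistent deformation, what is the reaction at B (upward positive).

Choose R_B as the redundant. The primary structure is the cantilever fixed at A.
Primary-structure tip deflection at B by superposition:
  point load 32.2 at a = 5.4: Pa²(3L − a)/(6EI) = 3380/EI
Tip deflection under a unit load at B: L³/(3EI) = 243/EI.
The prop prevents deflection at B: R_B = δ_0/δ_{BB} = 3380/243 = 13.91 kip.

R_B = 13.91 kip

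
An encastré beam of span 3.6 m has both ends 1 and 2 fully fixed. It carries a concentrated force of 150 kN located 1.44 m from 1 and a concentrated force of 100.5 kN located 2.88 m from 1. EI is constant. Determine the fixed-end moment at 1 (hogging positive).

Take the two fixed-end moments M_1, M_2 as redundants; the released structure is the simple span 12.
End rotations of the released simple span under the applied load (×1/EI):
  at 1: point load 150 at a = 1.44: Pab(L + b)/(6LEI) = 124.4/EI
  at 2: point load 150 at a = 1.44: Pab(L + a)/(6LEI) = 108.9/EI
  at 1: point load 100.5 at a = 2.88: Pab(L + b)/(6LEI) = 41.68/EI
  at 2: point load 100.5 at a = 2.88: Pab(L + a)/(6LEI) = 62.52/EI
  θ_10 = 166.1/EI,  θ_20 = 171.4/EI
Flexibility coefficients: a unit moment at one end gives L/(3EI) there and L/(6EI) at the far end, so f₁₁ = f₂₂ = 1.2/EI and f₁₂ = f₂₁ = 0.6/EI.
Compatibility — zero rotation at each built-in end:
  1.2 M_1 + 0.6 M_2 = 166.1
  0.6 M_1 + 1.2 M_2 = 171.4
Solving the pair gives M_1 = 89.34 kN·m and M_2 = 98.15 kN·m (hogging).

M_1 = 89.34 kN·m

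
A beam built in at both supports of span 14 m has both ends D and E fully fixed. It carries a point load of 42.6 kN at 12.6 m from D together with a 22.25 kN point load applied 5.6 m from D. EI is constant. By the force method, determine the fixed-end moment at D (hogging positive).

Take the two fixed-end moments M_D, M_E as redundants; the released structure is the simple span DE.
On the primary (simply-supported) span, the end slopes from the loading are:
  at D: point load 42.6 at a = 12.6: Pab(L + b)/(6LEI) = 137.8/EI
  at E: point load 42.6 at a = 12.6: Pab(L + a)/(6LEI) = 238/EI
  at D: point load 22.25 at a = 5.6: Pab(L + b)/(6LEI) = 279.1/EI
  at E: point load 22.25 at a = 5.6: Pab(L + a)/(6LEI) = 244.2/EI
  θ_D0 = 416.9/EI,  θ_E0 = 482.2/EI
Flexibility coefficients: a unit moment at one end gives L/(3EI) there and L/(6EI) at the far end, so f₁₁ = f₂₂ = 4.667/EI and f₁₂ = f₂₁ = 2.333/EI.
Compatibility — zero rotation at each built-in end:
  4.667 M_D + 2.333 M_E = 416.9
  2.333 M_D + 4.667 M_E = 482.2
Solving the pair gives M_D = 50.22 kN·m and M_E = 78.21 kN·m (hogging).

M_D = 50.22 kN·m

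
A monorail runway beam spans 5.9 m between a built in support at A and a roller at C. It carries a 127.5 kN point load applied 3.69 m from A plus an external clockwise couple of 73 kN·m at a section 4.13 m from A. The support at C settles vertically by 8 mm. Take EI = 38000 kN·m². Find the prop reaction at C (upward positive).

Choose R_C as the redundant. The primary structure is the cantilever fixed at A.
Downward deflection at the released point C due to the loads:
  point load 127.5 at a = 3.69: Pa²(3L − a)/(6EI) = 4054/EI
  clockwise couple 73 at a = 4.13: M₀a(2L − a)/(2EI) = 1156/EI
  δ_0 = 5210/EI
Tip deflection under a unit load at C: L³/(3EI) = 68.46/EI.
With EI = 38000 kN·m²: δ_0 = 0.1371 m and δ_{CC} = 0.001802 m/kN.
Compatibility — the beam at C must follow the support down by 0.008 m: δ_0 − R_C·δ_{CC} = 0.008, so R_C = (0.1371 − 0.008)/0.001802 = 71.66 kN.

R_C = 71.66 kN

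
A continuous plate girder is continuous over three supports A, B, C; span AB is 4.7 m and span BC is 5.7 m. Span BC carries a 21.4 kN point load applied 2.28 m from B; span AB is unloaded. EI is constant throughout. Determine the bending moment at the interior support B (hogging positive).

Take M_B as the redundant. Released structure: two simple spans AB and BC with a hinge at B.
Discontinuity in slope at B on the released structure — sum the simple-span end rotations:
  span BC: point load 21.4 at a = 2.28: Pab(L + b)/(6LEI) = 44.5/EI
  relative rotation θ_0 = (0 + 44.5)/EI = 44.5/EI
A unit hogging moment at B produces rotation L₁/(3EI) + L₂/(3EI) = 3.467/EI.
Compatibility: M_B·(L₁+L₂)/(3EI) = θ_0, giving M_B = 12.84 kN·m (hogging).

M_B = 12.84 kN·m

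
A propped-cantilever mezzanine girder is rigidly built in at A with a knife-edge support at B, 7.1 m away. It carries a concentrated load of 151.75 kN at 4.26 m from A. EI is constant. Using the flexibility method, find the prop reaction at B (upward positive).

Choose R_B as the redundant. The primary structure is the cantilever fixed at A.
Downward deflection at the released point B due to the loads:
  point load 151.75 at a = 4.26: Pa²(3L − a)/(6EI) = 7821/EI
Flexibility coefficient — unit upward force at B: δ_{BB} = L³/(3EI) = 119.3/EI.
The prop prevents deflection at B: R_B = δ_0/δ_{BB} = 7821/119.3 = 65.56 kN.

R_B = 65.56 kN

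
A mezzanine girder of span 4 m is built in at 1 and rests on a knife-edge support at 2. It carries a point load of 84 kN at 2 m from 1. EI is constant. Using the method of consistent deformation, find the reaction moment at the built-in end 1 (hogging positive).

M_1 = 63 kN·m

Release the roller at 2. Primary structure: cantilever fixed at 1.
Free-end deflection of the primary structure under the applied loading (downward +):
  point load 84 at a = 2: Pa²(3L − a)/(6EI) = 560/EI
Flexibility coefficient — unit upward force at 2: δ_{22} = L³/(3EI) = 21.33/EI.
Compatibility at 2: δ_0 − R_2·δ_{22} = 0, so R_2 = 560/21.33 = 26.25 kN.
Moment equilibrium about 1: M_1 = Σ(load moments about 1) − R_2·L = 168 − 26.25×4 = 63 kN·m.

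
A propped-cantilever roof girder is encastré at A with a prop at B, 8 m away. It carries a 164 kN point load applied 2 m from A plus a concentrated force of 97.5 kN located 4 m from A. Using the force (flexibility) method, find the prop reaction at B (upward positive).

Choose R_B as the redundant. The primary structure is the cantilever fixed at A.
Deflection at B on the released cantilever, summing each load's contribution:
  point load 164 at a = 2: Pa²(3L − a)/(6EI) = 2405/EI
  point load 97.5 at a = 4: Pa²(3L − a)/(6EI) = 5200/EI
  δ_0 = 7605/EI
Flexibility coefficient — unit upward force at B: δ_{BB} = L³/(3EI) = 170.7/EI.
Compatibility at B: δ_0 − R_B·δ_{BB} = 0, so R_B = 7605/170.7 = 44.56 kN.

R_B = 44.56 kN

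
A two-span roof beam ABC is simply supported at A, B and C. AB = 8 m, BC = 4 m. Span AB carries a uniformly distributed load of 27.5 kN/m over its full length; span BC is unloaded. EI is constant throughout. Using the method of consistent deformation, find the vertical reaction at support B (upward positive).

R_B = 165 kN

Take M_B as the redundant. Released structure: two simple spans AB and BC with a hinge at B.
Discontinuity in slope at B on the released structure — sum the simple-span end rotations:
  span AB: UDL 27.5: wL³/(24EI) = 586.7/EI
  relative rotation θ_0 = (586.7 + 0)/EI = 586.7/EI
A unit hogging moment at B produces rotation L₁/(3EI) + L₂/(3EI) = 4/EI.
Compatibility: M_B·(L₁+L₂)/(3EI) = θ_0, giving M_B = 146.7 kN·m (hogging).
Span AB, ΣM about A with M_B applied at B: R_B^{AB}·8 = 880 + 146.7, so R_B^{AB} = 128.3 kN and R_A = 220 − 128.3 = 91.67 kN.
Span BC, ΣM about C: R_B^{BC}·4 = 0 + 146.7, so R_B^{BC} = 36.67 kN and R_C = 0 − 36.67 = -36.67 kN.
R_B = 128.3 + 36.67 = 165 kN.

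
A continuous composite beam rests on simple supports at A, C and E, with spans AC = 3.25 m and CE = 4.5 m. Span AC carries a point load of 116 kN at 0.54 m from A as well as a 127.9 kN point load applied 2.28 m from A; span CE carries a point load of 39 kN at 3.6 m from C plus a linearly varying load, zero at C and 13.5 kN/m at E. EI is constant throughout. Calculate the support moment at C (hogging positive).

Take M_C as the redundant. Released structure: two simple spans AC and CE with a hinge at C.
Rotations at C on the released spans (each span's end-slope, ×1/EI):
  span AC: point load 116 at a = 0.54: Pab(L + a)/(6LEI) = 32.99/EI
  span AC: point load 127.9 at a = 2.28: Pab(L + a)/(6LEI) = 80.22/EI
  span CE: point load 39 at a = 3.6: Pab(L + b)/(6LEI) = 25.27/EI
  span CE: triangular load, peak 13.5: 7w₀L³/(360EI) = 23.92/EI
  relative rotation θ_0 = (113.2 + 49.19)/EI = 162.4/EI
A unit hogging moment at C produces rotation L₁/(3EI) + L₂/(3EI) = 2.583/EI.
Slope continuity at C: θ_0 = M_C·2.583/EI, so M_C = 162.4/2.583 = 62.87 kN·m (hogging).

M_C = 62.87 kN·m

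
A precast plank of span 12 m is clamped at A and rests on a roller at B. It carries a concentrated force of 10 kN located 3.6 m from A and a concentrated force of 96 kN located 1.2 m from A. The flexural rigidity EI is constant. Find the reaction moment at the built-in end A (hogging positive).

Take the reaction at B as the redundant and release it; the primary structure is a cantilever fixed at A.
Primary-structure tip deflection at B by superposition:
  point load 10 at a = 3.6: Pa²(3L − a)/(6EI) = 699.8/EI
  point load 96 at a = 1.2: Pa²(3L − a)/(6EI) = 801.8/EI
  δ_0 = 1502/EI
Tip deflection under a unit load at B: L³/(3EI) = 576/EI.
The prop prevents deflection at B: R_B = δ_0/δ_{BB} = 1502/576 = 2.607 kN.
Moment equilibrium about A: M_A = Σ(load moments about A) − R_B·L = 151.2 − 2.607×12 = 119.9 kN·m.

M_A = 119.9 kN·m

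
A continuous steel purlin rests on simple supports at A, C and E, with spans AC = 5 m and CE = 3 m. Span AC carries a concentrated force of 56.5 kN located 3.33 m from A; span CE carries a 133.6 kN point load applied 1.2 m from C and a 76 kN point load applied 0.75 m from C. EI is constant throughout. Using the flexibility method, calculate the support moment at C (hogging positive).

Take M_C as the redundant. Released structure: two simple spans AC and CE with a hinge at C.
Rotations at C on the released spans (each span's end-slope, ×1/EI):
  span AC: point load 56.5 at a = 3.33: Pab(L + a)/(6LEI) = 87.24/EI
  span CE: point load 133.6 at a = 1.2: Pab(L + b)/(6LEI) = 76.95/EI
  span CE: point load 76 at a = 0.75: Pab(L + b)/(6LEI) = 37.41/EI
  relative rotation θ_0 = (87.24 + 114.4)/EI = 201.6/EI
A unit hogging moment at C produces rotation L₁/(3EI) + L₂/(3EI) = 2.667/EI.
Compatibility: M_C·(L₁+L₂)/(3EI) = θ_0, giving M_C = 75.6 kN·m (hogging).

M_C = 75.6 kN·m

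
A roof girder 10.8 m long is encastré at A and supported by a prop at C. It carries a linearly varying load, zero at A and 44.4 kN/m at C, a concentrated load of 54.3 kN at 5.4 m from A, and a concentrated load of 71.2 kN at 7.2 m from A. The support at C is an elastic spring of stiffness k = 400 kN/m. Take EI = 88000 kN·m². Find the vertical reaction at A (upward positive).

R_A = 243.4 kN

Release the roller at C. Primary structure: cantilever fixed at A.
Deflection at C on the released cantilever, summing each load's contribution:
  triangular load, peak 44.4 at the free end: 11w₀L⁴/(120EI) = 55372/EI
  point load 54.3 at a = 5.4: Pa²(3L − a)/(6EI) = 7125/EI
  point load 71.2 at a = 7.2: Pa²(3L − a)/(6EI) = 15502/EI
  δ_0 = 77999/EI
Tip deflection under a unit load at C: L³/(3EI) = 419.9/EI.
With EI = 88000 kN·m²: δ_0 = 0.88636 m and δ_{CC} = 0.004772 m/kN.
Compatibility — the spring shortens by R_C/k under the reaction it provides: δ_0 − R_C·δ_{CC} = R_C/k. With 1/k = 0.0025 m/kN, R_C = δ_0 / (δ_{CC} + 1/k) = 0.88636 / (0.004772 + 0.0025) = 121.9 kN.
Vertical equilibrium: R_A = ΣP − R_C = 365.3 − 121.9 = 243.4 kN.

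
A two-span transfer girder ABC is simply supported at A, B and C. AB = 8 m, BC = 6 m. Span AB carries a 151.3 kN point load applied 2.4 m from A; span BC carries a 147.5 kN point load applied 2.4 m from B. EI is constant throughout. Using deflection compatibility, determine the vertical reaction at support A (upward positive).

R_A = 85.01 kN

Insert a hinge at B; M_B is the redundant, and each span becomes simply supported.
End slopes at the hinge B, treating each span as simply supported:
  span AB: point load 151.3 at a = 2.4: Pab(L + a)/(6LEI) = 440.6/EI
  span BC: point load 147.5 at a = 2.4: Pab(L + b)/(6LEI) = 339.8/EI
  relative rotation θ_0 = (440.6 + 339.8)/EI = 780.4/EI
A unit hogging moment at B produces rotation L₁/(3EI) + L₂/(3EI) = 4.667/EI.
Slope continuity at B: θ_0 = M_B·4.667/EI, so M_B = 780.4/4.667 = 167.2 kN·m (hogging).
Span AB, ΣM about A with M_B applied at B: R_B^{AB}·8 = 363.1 + 167.2, so R_B^{AB} = 66.29 kN and R_A = 151.3 − 66.29 = 85.01 kN.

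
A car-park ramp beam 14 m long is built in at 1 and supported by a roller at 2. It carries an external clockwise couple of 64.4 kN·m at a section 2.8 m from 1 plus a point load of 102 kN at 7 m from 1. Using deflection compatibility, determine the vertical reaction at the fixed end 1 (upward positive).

Remove the prop at 2; the released (primary) structure is a cantilever built in at 1.
Downward deflection at the released point 2 due to the loads:
  clockwise couple 64.4 at a = 2.8: M₀a(2L − a)/(2EI) = 2272/EI
  point load 102 at a = 7: Pa²(3L − a)/(6EI) = 29155/EI
  δ_0 = 31427/EI
Tip deflection under a unit load at 2: L³/(3EI) = 914.7/EI.
The prop prevents deflection at 2: R_2 = δ_0/δ_{22} = 31427/914.7 = 34.36 kN.
Vertical equilibrium: R_1 = ΣP − R_2 = 102 − 34.36 = 67.64 kN.

R_1 = 67.64 kN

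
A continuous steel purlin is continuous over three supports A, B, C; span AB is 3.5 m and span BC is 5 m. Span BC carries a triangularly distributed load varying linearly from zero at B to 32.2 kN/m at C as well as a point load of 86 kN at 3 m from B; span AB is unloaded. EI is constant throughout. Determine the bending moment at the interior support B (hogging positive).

M_B = 70.12 kN·m

Release continuity at B by inserting a hinge; the redundant is the internal moment M_B. The primary structure is two simply-supported spans AB and BC.
End slopes at the hinge B, treating each span as simply supported:
  span BC: triangular load, peak 32.2: 7w₀L³/(360EI) = 78.26/EI
  span BC: point load 86 at a = 3: Pab(L + b)/(6LEI) = 120.4/EI
  relative rotation θ_0 = (0 + 198.7)/EI = 198.7/EI
A unit hogging moment at B produces rotation L₁/(3EI) + L₂/(3EI) = 2.833/EI.
Compatibility: M_B·(L₁+L₂)/(3EI) = θ_0, giving M_B = 70.12 kN·m (hogging).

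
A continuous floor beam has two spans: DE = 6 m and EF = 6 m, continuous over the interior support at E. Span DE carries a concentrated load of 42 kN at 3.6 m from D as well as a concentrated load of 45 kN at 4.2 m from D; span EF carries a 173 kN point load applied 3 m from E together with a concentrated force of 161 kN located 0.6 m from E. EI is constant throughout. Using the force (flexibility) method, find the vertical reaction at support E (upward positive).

Release continuity at E by inserting a hinge; the redundant is the internal moment M_E. The primary structure is two simply-supported spans DE and EF.
End slopes at the hinge E, treating each span as simply supported:
  span DE: point load 42 at a = 3.6: Pab(L + a)/(6LEI) = 96.77/EI
  span DE: point load 45 at a = 4.2: Pab(L + a)/(6LEI) = 96.39/EI
  span EF: point load 173 at a = 3: Pab(L + b)/(6LEI) = 389.2/EI
  span EF: point load 161 at a = 0.6: Pab(L + b)/(6LEI) = 165.2/EI
  relative rotation θ_0 = (193.2 + 554.4)/EI = 747.6/EI
A unit hogging moment at E produces rotation L₁/(3EI) + L₂/(3EI) = 4/EI.
Slope continuity at E: θ_0 = M_E·4/EI, so M_E = 747.6/4 = 186.9 kN·m (hogging).
Span DE, ΣM about D with M_E applied at E: R_E^{DE}·6 = 340.2 + 186.9, so R_E^{DE} = 87.85 kN and R_D = 87 − 87.85 = -0.8498 kN.
Span EF, ΣM about F: R_E^{EF}·6 = 1388 + 186.9, so R_E^{EF} = 262.5 kN and R_F = 334 − 262.5 = 71.45 kN.
R_E = 87.85 + 262.5 = 350.4 kN.

R_E = 350.4 kN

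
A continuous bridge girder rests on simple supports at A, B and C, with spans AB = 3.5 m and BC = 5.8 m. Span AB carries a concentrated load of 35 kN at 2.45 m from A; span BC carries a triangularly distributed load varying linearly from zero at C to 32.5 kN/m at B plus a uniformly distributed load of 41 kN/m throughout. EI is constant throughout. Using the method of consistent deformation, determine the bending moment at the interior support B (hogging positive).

Release continuity at B by inserting a hinge; the redundant is the internal moment M_B. The primary structure is two simply-supported spans AB and BC.
Discontinuity in slope at B on the released structure — sum the simple-span end rotations:
  span AB: point load 35 at a = 2.45: Pab(L + a)/(6LEI) = 25.51/EI
  span BC: triangular load, peak 32.5: w₀L³/(45EI) = 140.9/EI
  span BC: UDL 41: wL³/(24EI) = 333.3/EI
  relative rotation θ_0 = (25.51 + 474.2)/EI = 499.7/EI
A unit hogging moment at B produces rotation L₁/(3EI) + L₂/(3EI) = 3.1/EI.
Compatibility: M_B·(L₁+L₂)/(3EI) = θ_0, giving M_B = 161.2 kN·m (hogging).

M_B = 161.2 kN·m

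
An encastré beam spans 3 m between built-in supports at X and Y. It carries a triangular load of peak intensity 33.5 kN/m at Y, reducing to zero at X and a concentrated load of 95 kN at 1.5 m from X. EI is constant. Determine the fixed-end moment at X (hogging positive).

Release both end moments; the primary structure is a simply-supported span XY with redundants M_X and M_Y.
On the primary (simply-supported) span, the end slopes from the loading are:
  at X: triangular load, peak 33.5: 7w₀L³/(360EI) = 17.59/EI
  at Y: triangular load, peak 33.5: w₀L³/(45EI) = 20.1/EI
  at X: point load 95 at a = 1.5: Pab(L + b)/(6LEI) = 53.44/EI
  at Y: point load 95 at a = 1.5: Pab(L + a)/(6LEI) = 53.44/EI
  θ_X0 = 71.03/EI,  θ_Y0 = 73.54/EI
Flexibility coefficients: a unit moment at one end gives L/(3EI) there and L/(6EI) at the far end, so f₁₁ = f₂₂ = 1/EI and f₁₂ = f₂₁ = 0.5/EI.
Compatibility — zero rotation at each built-in end:
  1 M_X + 0.5 M_Y = 71.03
  0.5 M_X + 1 M_Y = 73.54
Solving the pair gives M_X = 45.67 kN·m and M_Y = 50.7 kN·m (hogging).

M_X = 45.67 kN·m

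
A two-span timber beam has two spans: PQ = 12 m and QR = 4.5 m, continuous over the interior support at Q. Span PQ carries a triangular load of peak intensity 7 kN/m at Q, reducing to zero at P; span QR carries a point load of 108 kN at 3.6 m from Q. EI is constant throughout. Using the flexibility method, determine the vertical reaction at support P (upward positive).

R_P = 8.867 kN

Release continuity at Q by inserting a hinge; the redundant is the internal moment M_Q. The primary structure is two simply-supported spans PQ and QR.
Rotations at Q on the released spans (each span's end-slope, ×1/EI):
  span PQ: triangular load, peak 7: w₀L³/(45EI) = 268.8/EI
  span QR: point load 108 at a = 3.6: Pab(L + b)/(6LEI) = 69.98/EI
  relative rotation θ_0 = (268.8 + 69.98)/EI = 338.8/EI
A unit hogging moment at Q produces rotation L₁/(3EI) + L₂/(3EI) = 5.5/EI.
Compatibility: M_Q·(L₁+L₂)/(3EI) = θ_0, giving M_Q = 61.6 kN·m (hogging).
Span PQ, ΣM about P with M_Q applied at Q: R_Q^{PQ}·12 = 336 + 61.6, so R_Q^{PQ} = 33.13 kN and R_P = 42 − 33.13 = 8.867 kN.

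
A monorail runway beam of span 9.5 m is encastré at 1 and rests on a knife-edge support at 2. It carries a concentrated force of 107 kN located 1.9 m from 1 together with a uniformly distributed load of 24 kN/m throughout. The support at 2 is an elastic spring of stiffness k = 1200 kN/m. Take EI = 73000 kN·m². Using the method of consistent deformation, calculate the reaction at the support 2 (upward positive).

Release the roller at 2. Primary structure: cantilever fixed at 1.
Primary-structure tip deflection at 2 by superposition:
  point load 107 at a = 1.9: Pa²(3L − a)/(6EI) = 1712/EI
  UDL 24: wL⁴/(8EI) = 24435/EI
  δ_0 = 26148/EI
Flexibility coefficient — unit upward force at 2: δ_{22} = L³/(3EI) = 285.8/EI.
With EI = 73000 kN·m²: δ_0 = 0.35819 m and δ_{22} = 0.003915 m/kN.
Compatibility — the spring shortens by R_2/k under the reaction it provides: δ_0 − R_2·δ_{22} = R_2/k. With 1/k = 0.000833 m/kN, R_2 = δ_0 / (δ_{22} + 1/k) = 0.35819 / (0.003915 + 0.000833) = 75.43 kN.

R_2 = 75.43 kN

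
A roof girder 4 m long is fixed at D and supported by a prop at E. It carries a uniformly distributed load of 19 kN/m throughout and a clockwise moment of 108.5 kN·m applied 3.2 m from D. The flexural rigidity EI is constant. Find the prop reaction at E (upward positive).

Remove the prop at E; the released (primary) structure is a cantilever built in at D.
Free-end deflection of the primary structure under the applied loading (downward +):
  UDL 19: wL⁴/(8EI) = 608/EI
  clockwise couple 108.5 at a = 3.2: M₀a(2L − a)/(2EI) = 833.3/EI
  δ_0 = 1441/EI
Flexibility coefficient — unit upward force at E: δ_{EE} = L³/(3EI) = 21.33/EI.
The prop prevents deflection at E: R_E = δ_0/δ_{EE} = 1441/21.33 = 67.56 kN.

R_E = 67.56 kN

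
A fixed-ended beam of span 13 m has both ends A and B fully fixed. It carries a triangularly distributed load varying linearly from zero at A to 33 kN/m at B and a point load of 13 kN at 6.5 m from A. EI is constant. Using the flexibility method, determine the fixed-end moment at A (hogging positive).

M_A = 207 kN·m

Release both end moments; the primary structure is a simply-supported span AB with redundants M_A and M_B.
End rotations of the released simple span under the applied load (×1/EI):
  at A: triangular load, peak 33: 7w₀L³/(360EI) = 1410/EI
  at B: triangular load, peak 33: w₀L³/(45EI) = 1611/EI
  at A: point load 13 at a = 6.5: Pab(L + b)/(6LEI) = 137.3/EI
  at B: point load 13 at a = 6.5: Pab(L + a)/(6LEI) = 137.3/EI
  θ_A0 = 1547/EI,  θ_B0 = 1748/EI
Flexibility coefficients: a unit moment at one end gives L/(3EI) there and L/(6EI) at the far end, so f₁₁ = f₂₂ = 4.333/EI and f₁₂ = f₂₁ = 2.167/EI.
Compatibility — zero rotation at each built-in end:
  4.333 M_A + 2.167 M_B = 1547
  2.167 M_A + 4.333 M_B = 1748
Solving the pair gives M_A = 207 kN·m and M_B = 300 kN·m (hogging).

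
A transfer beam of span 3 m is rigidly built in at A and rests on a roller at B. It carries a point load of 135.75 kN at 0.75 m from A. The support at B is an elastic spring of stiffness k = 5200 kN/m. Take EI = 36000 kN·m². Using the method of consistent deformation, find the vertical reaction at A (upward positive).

R_A = 129.2 kN

Release the roller at B. Primary structure: cantilever fixed at A.
Deflection at B on the released cantilever, summing each load's contribution:
  point load 135.75 at a = 0.75: Pa²(3L − a)/(6EI) = 105/EI
Flexibility coefficient — unit upward force at B: δ_{BB} = L³/(3EI) = 9/EI.
With EI = 36000 kN·m²: δ_0 = 0.002917 m and δ_{BB} = 0.00025 m/kN.
Compatibility — the spring shortens by R_B/k under the reaction it provides: δ_0 − R_B·δ_{BB} = R_B/k. With 1/k = 0.000192 m/kN, R_B = δ_0 / (δ_{BB} + 1/k) = 0.002917 / (0.00025 + 0.000192) = 6.594 kN.
Vertical equilibrium: R_A = ΣP − R_B = 135.8 − 6.594 = 129.2 kN.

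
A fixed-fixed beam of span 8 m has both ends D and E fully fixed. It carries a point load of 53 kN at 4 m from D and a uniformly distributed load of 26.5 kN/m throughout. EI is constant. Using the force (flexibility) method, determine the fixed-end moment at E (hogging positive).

M_E = 194.3 kN·m

Release both end moments; the primary structure is a simply-supported span DE with redundants M_D and M_E.
End rotations of the released simple span under the applied load (×1/EI):
  at D: point load 53 at a = 4: Pab(L + b)/(6LEI) = 212/EI
  at E: point load 53 at a = 4: Pab(L + a)/(6LEI) = 212/EI
  at D: UDL 26.5: wL³/(24EI) = 565.3/EI
  at E: UDL 26.5: wL³/(24EI) = 565.3/EI
  θ_D0 = 777.3/EI,  θ_E0 = 777.3/EI
Flexibility coefficients: a unit moment at one end gives L/(3EI) there and L/(6EI) at the far end, so f₁₁ = f₂₂ = 2.667/EI and f₁₂ = f₂₁ = 1.333/EI.
Compatibility — zero rotation at each built-in end:
  2.667 M_D + 1.333 M_E = 777.3
  1.333 M_D + 2.667 M_E = 777.3
Solving the pair gives M_D = 194.3 kN·m and M_E = 194.3 kN·m (hogging).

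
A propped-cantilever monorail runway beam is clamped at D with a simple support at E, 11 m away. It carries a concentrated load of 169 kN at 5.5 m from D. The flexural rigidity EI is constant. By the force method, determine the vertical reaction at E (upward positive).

Remove the prop at E; the released (primary) structure is a cantilever built in at D.
Free-end deflection of the primary structure under the applied loading (downward +):
  point load 169 at a = 5.5: Pa²(3L − a)/(6EI) = 23431/EI
Tip deflection under a unit load at E: L³/(3EI) = 443.7/EI.
The prop prevents deflection at E: R_E = δ_0/δ_{EE} = 23431/443.7 = 52.81 kN.

R_E = 52.81 kN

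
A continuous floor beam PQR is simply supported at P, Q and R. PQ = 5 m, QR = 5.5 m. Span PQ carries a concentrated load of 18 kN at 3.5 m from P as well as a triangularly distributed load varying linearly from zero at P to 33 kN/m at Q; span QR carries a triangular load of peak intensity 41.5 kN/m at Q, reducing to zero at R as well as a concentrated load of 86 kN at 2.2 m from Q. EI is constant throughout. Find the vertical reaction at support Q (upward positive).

Release continuity at Q by inserting a hinge; the redundant is the internal moment M_Q. The primary structure is two simply-supported spans PQ and QR.
Discontinuity in slope at Q on the released structure — sum the simple-span end rotations:
  span PQ: point load 18 at a = 3.5: Pab(L + a)/(6LEI) = 26.77/EI
  span PQ: triangular load, peak 33: w₀L³/(45EI) = 91.67/EI
  span QR: triangular load, peak 41.5: w₀L³/(45EI) = 153.4/EI
  span QR: point load 86 at a = 2.2: Pab(L + b)/(6LEI) = 166.5/EI
  relative rotation θ_0 = (118.4 + 319.9)/EI = 438.4/EI
A unit hogging moment at Q produces rotation L₁/(3EI) + L₂/(3EI) = 3.5/EI.
Compatibility: M_Q·(L₁+L₂)/(3EI) = θ_0, giving M_Q = 125.2 kN·m (hogging).
Span PQ, ΣM about P with M_Q applied at Q: R_Q^{PQ}·5 = 338 + 125.2, so R_Q^{PQ} = 92.65 kN and R_P = 100.5 − 92.65 = 7.85 kN.
Span QR, ΣM about R: R_Q^{QR}·5.5 = 702.3 + 125.2, so R_Q^{QR} = 150.5 kN and R_R = 200.1 − 150.5 = 49.67 kN.
R_Q = 92.65 + 150.5 = 243.1 kN.

R_Q = 243.1 kN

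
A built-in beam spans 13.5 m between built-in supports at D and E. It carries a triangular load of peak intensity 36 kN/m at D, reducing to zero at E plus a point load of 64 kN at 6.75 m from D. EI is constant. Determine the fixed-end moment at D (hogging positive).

Release both end moments; the primary structure is a simply-supported span DE with redundants M_D and M_E.
Simple-span end rotations at D and E under the given loads:
  at D: triangular load, peak 36: w₀L³/(45EI) = 1968/EI
  at E: triangular load, peak 36: 7w₀L³/(360EI) = 1722/EI
  at D: point load 64 at a = 6.75: Pab(L + b)/(6LEI) = 729/EI
  at E: point load 64 at a = 6.75: Pab(L + a)/(6LEI) = 729/EI
  θ_D0 = 2697/EI,  θ_E0 = 2451/EI
Flexibility coefficients: a unit moment at one end gives L/(3EI) there and L/(6EI) at the far end, so f₁₁ = f₂₂ = 4.5/EI and f₁₂ = f₂₁ = 2.25/EI.
Compatibility — zero rotation at each built-in end:
  4.5 M_D + 2.25 M_E = 2697
  2.25 M_D + 4.5 M_E = 2451
Solving the pair gives M_D = 436.1 kN·m and M_E = 326.7 kN·m (hogging).

M_D = 436.1 kN·m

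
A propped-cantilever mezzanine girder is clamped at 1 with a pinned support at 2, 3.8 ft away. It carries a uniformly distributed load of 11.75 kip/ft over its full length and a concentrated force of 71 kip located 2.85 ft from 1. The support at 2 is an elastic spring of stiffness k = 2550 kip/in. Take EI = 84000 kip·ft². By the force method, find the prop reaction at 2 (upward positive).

Take the reaction at 2 as the redundant and release it; the primary structure is a cantilever fixed at 1.
Primary-structure tip deflection at 2 by superposition:
  UDL 11.75: wL⁴/(8EI) = 306.3/EI
  point load 71 at a = 2.85: Pa²(3L − a)/(6EI) = 821.8/EI
  δ_0 = 1128/EI
Tip deflection under a unit load at 2: L³/(3EI) = 18.29/EI.
With EI = 84000 kip·ft²: δ_0 = 0.013429 ft and δ_{22} = 0.000218 ft/kip.
Compatibility — the spring shortens by R_2/k under the reaction it provides: δ_0 − R_2·δ_{22} = R_2/k. With 1/k = 1/(2550×12) ft/kip = 0.000033 ft/kip, R_2 = δ_0 / (δ_{22} + 1/k) = 0.013429 / (0.000218 + 0.000033) = 53.63 kip.

R_2 = 53.63 kip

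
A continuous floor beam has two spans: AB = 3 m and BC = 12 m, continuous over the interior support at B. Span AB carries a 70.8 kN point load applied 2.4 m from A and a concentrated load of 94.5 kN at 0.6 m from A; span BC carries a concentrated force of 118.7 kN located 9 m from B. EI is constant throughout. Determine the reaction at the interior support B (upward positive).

R_B = 165.7 kN

Release continuity at B by inserting a hinge; the redundant is the internal moment M_B. The primary structure is two simply-supported spans AB and BC.
Discontinuity in slope at B on the released structure — sum the simple-span end rotations:
  span AB: point load 70.8 at a = 2.4: Pab(L + a)/(6LEI) = 30.59/EI
  span AB: point load 94.5 at a = 0.6: Pab(L + a)/(6LEI) = 27.22/EI
  span BC: point load 118.7 at a = 9: Pab(L + b)/(6LEI) = 667.7/EI
  relative rotation θ_0 = (57.8 + 667.7)/EI = 725.5/EI
A unit hogging moment at B produces rotation L₁/(3EI) + L₂/(3EI) = 5/EI.
Compatibility: M_B·(L₁+L₂)/(3EI) = θ_0, giving M_B = 145.1 kN·m (hogging).
Span AB, ΣM about A with M_B applied at B: R_B^{AB}·3 = 226.6 + 145.1, so R_B^{AB} = 123.9 kN and R_A = 165.3 − 123.9 = 41.39 kN.
Span BC, ΣM about C: R_B^{BC}·12 = 356.1 + 145.1, so R_B^{BC} = 41.77 kN and R_C = 118.7 − 41.77 = 76.93 kN.
R_B = 123.9 + 41.77 = 165.7 kN.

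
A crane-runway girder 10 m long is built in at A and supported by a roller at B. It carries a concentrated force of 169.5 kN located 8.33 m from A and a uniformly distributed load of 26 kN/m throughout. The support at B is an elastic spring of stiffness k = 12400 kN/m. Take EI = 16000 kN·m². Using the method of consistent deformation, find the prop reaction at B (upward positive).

Choose R_B as the redundant. The primary structure is the cantilever fixed at A.
Primary-structure tip deflection at B by superposition:
  point load 169.5 at a = 8.33: Pa²(3L − a)/(6EI) = 42478/EI
  UDL 26: wL⁴/(8EI) = 32500/EI
  δ_0 = 74978/EI
Tip deflection under a unit load at B: L³/(3EI) = 333.3/EI.
With EI = 16000 kN·m²: δ_0 = 4.6861 m and δ_{BB} = 0.020833 m/kN.
Compatibility — the spring shortens by R_B/k under the reaction it provides: δ_0 − R_B·δ_{BB} = R_B/k. With 1/k = 0.000081 m/kN, R_B = δ_0 / (δ_{BB} + 1/k) = 4.6861 / (0.020833 + 0.000081) = 224.1 kN.

R_B = 224.1 kN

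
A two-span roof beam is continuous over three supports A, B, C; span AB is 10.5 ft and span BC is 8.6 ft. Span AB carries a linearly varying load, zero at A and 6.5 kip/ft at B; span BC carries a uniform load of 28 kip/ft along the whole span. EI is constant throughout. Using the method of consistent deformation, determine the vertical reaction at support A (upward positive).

R_A = -2.227 kip

Release continuity at B by inserting a hinge; the redundant is the internal moment M_B. The primary structure is two simply-supported spans AB and BC.
Discontinuity in slope at B on the released structure — sum the simple-span end rotations:
  span AB: triangular load, peak 6.5: w₀L³/(45EI) = 167.2/EI
  span BC: UDL 28: wL³/(24EI) = 742.1/EI
  relative rotation θ_0 = (167.2 + 742.1)/EI = 909.3/EI
A unit hogging moment at B produces rotation L₁/(3EI) + L₂/(3EI) = 6.367/EI.
Compatibility: M_B·(L₁+L₂)/(3EI) = θ_0, giving M_B = 142.8 kip·ft (hogging).
Span AB, ΣM about A with M_B applied at B: R_B^{AB}·10.5 = 238.9 + 142.8, so R_B^{AB} = 36.35 kip and R_A = 34.12 − 36.35 = -2.227 kip.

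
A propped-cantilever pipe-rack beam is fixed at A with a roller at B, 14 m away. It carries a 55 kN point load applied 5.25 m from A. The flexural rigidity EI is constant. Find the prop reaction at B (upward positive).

R_B = 10.15 kN

Take the reaction at B as the redundant and release it; the primary structure is a cantilever fixed at A.
Primary-structure tip deflection at B by superposition:
  point load 55 at a = 5.25: Pa²(3L − a)/(6EI) = 9285/EI
Flexibility coefficient — unit upward force at B: δ_{BB} = L³/(3EI) = 914.7/EI.
The prop prevents deflection at B: R_B = δ_0/δ_{BB} = 9285/914.7 = 10.15 kN.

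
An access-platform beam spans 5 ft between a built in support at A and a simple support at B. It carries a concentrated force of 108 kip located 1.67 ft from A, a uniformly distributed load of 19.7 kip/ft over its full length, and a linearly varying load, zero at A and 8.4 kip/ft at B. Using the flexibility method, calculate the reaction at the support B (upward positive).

R_B = 64.55 kip

Release the roller at B. Primary structure: cantilever fixed at A.
Deflection at B on the released cantilever, summing each load's contribution:
  point load 108 at a = 1.67: Pa²(3L − a)/(6EI) = 669.2/EI
  UDL 19.7: wL⁴/(8EI) = 1539/EI
  triangular load, peak 8.4 at the free end: 11w₀L⁴/(120EI) = 481.2/EI
  δ_0 = 2689/EI
Flexibility coefficient — unit upward force at B: δ_{BB} = L³/(3EI) = 41.67/EI.
Compatibility at B: δ_0 − R_B·δ_{BB} = 0, so R_B = 2689/41.67 = 64.55 kip.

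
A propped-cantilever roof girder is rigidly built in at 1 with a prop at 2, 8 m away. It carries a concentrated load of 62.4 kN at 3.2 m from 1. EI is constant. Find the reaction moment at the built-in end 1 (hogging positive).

M_1 = 95.85 kN·m

Release the roller at 2. Primary structure: cantilever fixed at 1.
Free-end deflection of the primary structure under the applied loading (downward +):
  point load 62.4 at a = 3.2: Pa²(3L − a)/(6EI) = 2215/EI
Tip deflection under a unit load at 2: L³/(3EI) = 170.7/EI.
The prop prevents deflection at 2: R_2 = δ_0/δ_{22} = 2215/170.7 = 12.98 kN.
Moment equilibrium about 1: M_1 = Σ(load moments about 1) − R_2·L = 199.7 − 12.98×8 = 95.85 kN·m.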